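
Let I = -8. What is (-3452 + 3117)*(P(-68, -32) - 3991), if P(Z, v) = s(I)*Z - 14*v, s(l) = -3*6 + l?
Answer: 594625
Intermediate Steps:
s(l) = -18 + l
P(Z, v) = -26*Z - 14*v (P(Z, v) = (-18 - 8)*Z - 14*v = -26*Z - 14*v)
(-3452 + 3117)*(P(-68, -32) - 3991) = (-3452 + 3117)*((-26*(-68) - 14*(-32)) - 3991) = -335*((1768 + 448) - 3991) = -335*(2216 - 3991) = -335*(-1775) = 594625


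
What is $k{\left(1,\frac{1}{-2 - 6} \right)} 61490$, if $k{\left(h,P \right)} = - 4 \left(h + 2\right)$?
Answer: $-737880$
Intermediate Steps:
$k{\left(h,P \right)} = -8 - 4 h$ ($k{\left(h,P \right)} = - 4 \left(2 + h\right) = -8 - 4 h$)
$k{\left(1,\frac{1}{-2 - 6} \right)} 61490 = \left(-8 - 4\right) 61490 = \left(-12\right) 61490 = -737880$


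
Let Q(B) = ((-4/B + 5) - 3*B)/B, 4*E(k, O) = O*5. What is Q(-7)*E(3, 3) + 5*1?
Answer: -905/98 ≈ -9.2347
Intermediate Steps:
E(k, O) = 5*O/4 (E(k, O) = (O*5)/4 = (5*O)/4 = 5*O/4)
Q(B) = (5 - 4/B - 3*B)/B (Q(B) = ((5 - 4/B) - 3*B)/B = (5 - 4/B - 3*B)/B)
Q(-7)*E(3, 3) + 5*1 = (-3 - 4/(-7)² + 5/(-7))*((5/4)*3) + 5*1 = (-3 - 4*1/49 + 5*(-⅐))*(15/4) + 5 = (-3 - 4/49 - 5/7)*(15/4) + 5 = -186/49*15/4 + 5 = -1395/98 + 5 = -905/98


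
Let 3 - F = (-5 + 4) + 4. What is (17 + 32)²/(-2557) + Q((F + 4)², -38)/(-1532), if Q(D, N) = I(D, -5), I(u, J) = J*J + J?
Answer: -932368/979331 ≈ -0.95205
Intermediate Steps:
F = 0 (F = 3 - ((-5 + 4) + 4) = 3 - (-1 + 4) = 3 - 1*3 = 3 - 3 = 0)
I(u, J) = J + J² (I(u, J) = J² + J = J + J²)
Q(D, N) = 20 (Q(D, N) = -5*(1 - 5) = -5*(-4) = 20)
(17 + 32)²/(-2557) + Q((F + 4)², -38)/(-1532) = (17 + 32)²/(-2557) + 20/(-1532) = 49²*(-1/2557) + 20*(-1/1532) = 2401*(-1/2557) - 5/383 = -2401/2557 - 5/383 = -932368/979331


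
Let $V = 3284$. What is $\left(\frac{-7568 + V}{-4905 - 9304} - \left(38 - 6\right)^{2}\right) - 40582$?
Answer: $- \frac{591175370}{14209} \approx -41606.0$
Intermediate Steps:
$\left(\frac{-7568 + V}{-4905 - 9304} - \left(38 - 6\right)^{2}\right) - 40582 = \left(\frac{-7568 + 3284}{-4905 - 9304} - \left(38 - 6\right)^{2}\right) - 40582 = \left(- \frac{4284}{-14209} - 32^{2}\right) - 40582 = \left(\left(-4284\right) \left(- \frac{1}{14209}\right) - 1024\right) - 40582 = \left(\frac{4284}{14209} - 1024\right) - 40582 = - \frac{14545732}{14209} - 40582 = - \frac{591175370}{14209}$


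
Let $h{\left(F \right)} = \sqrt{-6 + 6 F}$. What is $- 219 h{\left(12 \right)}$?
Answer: $- 219 \sqrt{66} \approx -1779.2$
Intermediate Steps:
$- 219 h{\left(12 \right)} = - 219 \sqrt{-6 + 6 \cdot 12} = - 219 \sqrt{-6 + 72} = - 219 \sqrt{66}$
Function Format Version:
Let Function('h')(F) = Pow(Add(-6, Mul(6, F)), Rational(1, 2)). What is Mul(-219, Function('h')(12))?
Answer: Mul(-219, Pow(66, Rational(1, 2))) ≈ -1779.2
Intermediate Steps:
Mul(-219, Function('h')(12)) = Mul(-219, Pow(Add(-6, Mul(6, 12)), Rational(1, 2))) = Mul(-219, Pow(Add(-6, 72), Rational(1, 2))) = Mul(-219, Pow(66, Rational(1, 2)))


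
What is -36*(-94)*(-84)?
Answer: -284256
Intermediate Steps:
-36*(-94)*(-84) = 3384*(-84) = -284256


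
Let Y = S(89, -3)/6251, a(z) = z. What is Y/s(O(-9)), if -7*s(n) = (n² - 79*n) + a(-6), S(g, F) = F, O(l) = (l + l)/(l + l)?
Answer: -1/25004 ≈ -3.9994e-5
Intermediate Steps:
O(l) = 1 (O(l) = (2*l)/((2*l)) = (2*l)*(1/(2*l)) = 1)
s(n) = 6/7 - n²/7 + 79*n/7 (s(n) = -((n² - 79*n) - 6)/7 = -(-6 + n² - 79*n)/7 = 6/7 - n²/7 + 79*n/7)
Y = -3/6251 ≈ -0.00047992
Y/s(O(-9)) = -3/(6251*(6/7 - ⅐*1² + (79/7)*1)) = -3/(6251*(6/7 - ⅐*1 + 79/7)) = -3/(6251*(6/7 - ⅐ + 79/7)) = -3/6251/12 = -3/6251*1/12 = -1/25004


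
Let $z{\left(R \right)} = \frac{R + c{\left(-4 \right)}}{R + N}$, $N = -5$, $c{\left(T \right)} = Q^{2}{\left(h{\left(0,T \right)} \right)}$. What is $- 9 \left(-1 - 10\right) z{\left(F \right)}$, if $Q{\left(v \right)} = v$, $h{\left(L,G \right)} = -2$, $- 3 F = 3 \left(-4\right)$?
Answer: $-792$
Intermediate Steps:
$F = 4$ ($F = - \frac{3 \left(-4\right)}{3} = \left(- \frac{1}{3}\right) \left(-12\right) = 4$)
$c{\left(T \right)} = 4$ ($c{\left(T \right)} = \left(-2\right)^{2} = 4$)
$z{\left(R \right)} = \frac{4 + R}{-5 + R}$ ($z{\left(R \right)} = \frac{R + 4}{R - 5} = \frac{4 + R}{-5 + R}$)
$- 9 \left(-1 - 10\right) z{\left(F \right)} = - 9 \left(-1 - 10\right) \frac{4 + 4}{-5 + 4} = - 9 \left(-1 - 10\right) \frac{1}{-1} \cdot 8 = \left(-9\right) \left(-11\right) \left(\left(-1\right) 8\right) = 99 \left(-8\right) = -792$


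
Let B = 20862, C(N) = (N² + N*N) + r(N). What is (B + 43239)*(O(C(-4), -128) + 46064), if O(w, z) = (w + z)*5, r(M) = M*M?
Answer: 2927108064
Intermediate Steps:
r(M) = M²
C(N) = 3*N² (C(N) = (N² + N*N) + N² = (N² + N²) + N² = 2*N² + N² = 3*N²)
O(w, z) = 5*w + 5*z
(B + 43239)*(O(C(-4), -128) + 46064) = (20862 + 43239)*((5*(3*(-4)²) + 5*(-128)) + 46064) = 64101*((5*(3*16) - 640) + 46064) = 64101*((5*48 - 640) + 46064) = 64101*((240 - 640) + 46064) = 64101*(-400 + 46064) = 64101*45664 = 2927108064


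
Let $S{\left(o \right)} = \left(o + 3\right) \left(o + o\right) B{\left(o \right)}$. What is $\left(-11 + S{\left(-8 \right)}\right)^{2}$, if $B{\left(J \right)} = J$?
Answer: $423801$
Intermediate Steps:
$S{\left(o \right)} = 2 o^{2} \left(3 + o\right)$ ($S{\left(o \right)} = \left(o + 3\right) \left(o + o\right) o = \left(3 + o\right) 2 o o = 2 o \left(3 + o\right) o = 2 o^{2} \left(3 + o\right)$)
$\left(-11 + S{\left(-8 \right)}\right)^{2} = \left(-11 + 2 \left(-8\right)^{2} \left(3 - 8\right)\right)^{2} = \left(-11 + 2 \cdot 64 \left(-5\right)\right)^{2} = \left(-11 - 640\right)^{2} = \left(-651\right)^{2} = 423801$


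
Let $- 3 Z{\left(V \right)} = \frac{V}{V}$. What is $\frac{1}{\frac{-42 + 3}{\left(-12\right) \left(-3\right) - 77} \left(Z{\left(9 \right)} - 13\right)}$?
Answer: $- \frac{41}{520} \approx -0.078846$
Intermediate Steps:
$Z{\left(V \right)} = - \frac{1}{3}$ ($Z{\left(V \right)} = - \frac{V \frac{1}{V}}{3} = \left(- \frac{1}{3}\right) 1 = - \frac{1}{3}$)
$\frac{1}{\frac{-42 + 3}{\left(-12\right) \left(-3\right) - 77} \left(Z{\left(9 \right)} - 13\right)} = \frac{1}{\frac{-42 + 3}{\left(-12\right) \left(-3\right) - 77} \left(- \frac{1}{3} - 13\right)} = \frac{1}{- \frac{39}{36 - 77} \left(- \frac{40}{3}\right)} = \frac{1}{- \frac{39}{-41} \left(- \frac{40}{3}\right)} = \frac{1}{\left(-39\right) \left(- \frac{1}{41}\right) \left(- \frac{40}{3}\right)} = \frac{1}{\frac{39}{41} \left(- \frac{40}{3}\right)} = \frac{1}{- \frac{520}{41}} = - \frac{41}{520}$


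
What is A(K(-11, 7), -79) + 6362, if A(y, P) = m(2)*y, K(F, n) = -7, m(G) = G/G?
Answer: 6355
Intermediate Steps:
m(G) = 1
A(y, P) = y (A(y, P) = 1*y = y)
A(K(-11, 7), -79) + 6362 = -7 + 6362 = 6355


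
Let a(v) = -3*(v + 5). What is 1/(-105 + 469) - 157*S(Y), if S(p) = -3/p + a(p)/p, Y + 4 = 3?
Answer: -857219/364 ≈ -2355.0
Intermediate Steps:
a(v) = -15 - 3*v (a(v) = -3*(5 + v) = -15 - 3*v)
Y = -1 (Y = -4 + 3 = -1)
S(p) = -3/p + (-15 - 3*p)/p
1/(-105 + 469) - 157*S(Y) = 1/(-105 + 469) - 157*(-3 - 18/(-1)) = 1/364 - 157*(-3 - 18*(-1)) = 1/364 - 157*(-3 + 18) = 1/364 - 157*15 = 1/364 - 2355 = -857219/364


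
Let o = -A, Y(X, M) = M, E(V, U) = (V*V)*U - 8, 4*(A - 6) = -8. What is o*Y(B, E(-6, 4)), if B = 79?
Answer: -544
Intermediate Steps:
A = 4 (A = 6 + (¼)*(-8) = 6 - 2 = 4)
E(V, U) = -8 + U*V² (E(V, U) = V²*U - 8 = U*V² - 8 = -8 + U*V²)
o = -4 (o = -1*4 = -4)
o*Y(B, E(-6, 4)) = -4*(-8 + 4*(-6)²) = -4*(-8 + 4*36) = -4*(-8 + 144) = -4*136 = -544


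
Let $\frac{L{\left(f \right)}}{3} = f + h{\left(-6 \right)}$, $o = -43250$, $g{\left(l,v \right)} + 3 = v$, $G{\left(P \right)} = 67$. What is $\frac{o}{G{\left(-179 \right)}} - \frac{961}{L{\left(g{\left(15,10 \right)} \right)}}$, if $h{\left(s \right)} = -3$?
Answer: $- \frac{583387}{804} \approx -725.61$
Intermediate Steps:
$g{\left(l,v \right)} = -3 + v$
$L{\left(f \right)} = -9 + 3 f$ ($L{\left(f \right)} = 3 \left(f - 3\right) = 3 \left(-3 + f\right) = -9 + 3 f$)
$\frac{o}{G{\left(-179 \right)}} - \frac{961}{L{\left(g{\left(15,10 \right)} \right)}} = - \frac{43250}{67} - \frac{961}{-9 + 3 \left(-3 + 10\right)} = \left(-43250\right) \frac{1}{67} - \frac{961}{-9 + 3 \cdot 7} = - \frac{43250}{67} - \frac{961}{-9 + 21} = - \frac{43250}{67} - \frac{961}{12} = - \frac{583387}{804}$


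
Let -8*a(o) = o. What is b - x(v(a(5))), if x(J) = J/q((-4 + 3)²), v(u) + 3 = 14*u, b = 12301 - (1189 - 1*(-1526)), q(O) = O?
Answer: 38391/4 ≈ 9597.8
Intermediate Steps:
a(o) = -o/8
b = 9586 (b = 12301 - (1189 + 1526) = 12301 - 1*2715 = 12301 - 2715 = 9586)
v(u) = -3 + 14*u
x(J) = J (x(J) = J/((-4 + 3)²) = J/((-1)²) = J/1 = J*1 = J)
b - x(v(a(5))) = 9586 - (-3 + 14*(-⅛*5)) = 9586 - (-3 + 14*(-5/8)) = 9586 - (-3 - 35/4) = 9586 - 1*(-47/4) = 9586 + 47/4 = 38391/4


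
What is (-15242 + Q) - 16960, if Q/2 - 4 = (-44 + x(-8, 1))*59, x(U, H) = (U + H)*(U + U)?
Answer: -24170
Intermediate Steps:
x(U, H) = 2*U*(H + U) (x(U, H) = (H + U)*(2*U) = 2*U*(H + U))
Q = 8032 (Q = 8 + 2*((-44 + 2*(-8)*(1 - 8))*59) = 8 + 2*((-44 + 2*(-8)*(-7))*59) = 8 + 2*((-44 + 112)*59) = 8 + 2*(68*59) = 8 + 2*4012 = 8 + 8024 = 8032)
(-15242 + Q) - 16960 = (-15242 + 8032) - 16960 = -7210 - 16960 = -24170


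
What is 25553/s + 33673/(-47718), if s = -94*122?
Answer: -802750009/273615012 ≈ -2.9339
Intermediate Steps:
s = -11468
25553/s + 33673/(-47718) = 25553/(-11468) + 33673/(-47718) = 25553*(-1/11468) + 33673*(-1/47718) = -25553/11468 - 33673/47718 = -802750009/273615012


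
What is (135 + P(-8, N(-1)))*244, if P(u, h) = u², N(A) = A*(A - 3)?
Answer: 48556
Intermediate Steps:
N(A) = A*(-3 + A)
(135 + P(-8, N(-1)))*244 = (135 + (-8)²)*244 = (135 + 64)*244 = 199*244 = 48556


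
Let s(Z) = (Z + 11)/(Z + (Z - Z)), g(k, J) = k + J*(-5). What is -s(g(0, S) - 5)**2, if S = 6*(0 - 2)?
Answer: -36/25 ≈ -1.4400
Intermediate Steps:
S = -12 (S = 6*(-2) = -12)
g(k, J) = k - 5*J
s(Z) = (11 + Z)/Z (s(Z) = (11 + Z)/(Z + 0) = (11 + Z)/Z)
-s(g(0, S) - 5)**2 = -((11 + ((0 - 5*(-12)) - 5))/((0 - 5*(-12)) - 5))**2 = -((11 + ((0 + 60) - 5))/((0 + 60) - 5))**2 = -((11 + (60 - 5))/(60 - 5))**2 = -((11 + 55)/55)**2 = -((1/55)*66)**2 = -(6/5)**2 = -1*36/25 = -36/25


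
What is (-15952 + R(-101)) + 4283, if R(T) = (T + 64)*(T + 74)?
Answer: -10670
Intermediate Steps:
R(T) = (64 + T)*(74 + T)
(-15952 + R(-101)) + 4283 = (-15952 + (4736 + (-101)² + 138*(-101))) + 4283 = (-15952 + (4736 + 10201 - 13938)) + 4283 = (-15952 + 999) + 4283 = -14953 + 4283 = -10670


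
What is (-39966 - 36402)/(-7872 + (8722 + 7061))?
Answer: -25456/2637 ≈ -9.6534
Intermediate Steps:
(-39966 - 36402)/(-7872 + (8722 + 7061)) = -76368/(-7872 + 15783) = -76368/7911 = -76368*1/7911 = -25456/2637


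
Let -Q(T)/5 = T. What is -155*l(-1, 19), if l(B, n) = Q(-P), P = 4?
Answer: -3100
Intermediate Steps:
Q(T) = -5*T
l(B, n) = 20 (l(B, n) = -(-5)*4 = -5*(-4) = 20)
-155*l(-1, 19) = -155*20 = -3100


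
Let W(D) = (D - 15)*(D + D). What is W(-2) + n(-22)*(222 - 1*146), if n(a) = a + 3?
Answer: -1376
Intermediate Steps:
n(a) = 3 + a
W(D) = 2*D*(-15 + D) (W(D) = (-15 + D)*(2*D) = 2*D*(-15 + D))
W(-2) + n(-22)*(222 - 1*146) = 2*(-2)*(-15 - 2) + (3 - 22)*(222 - 1*146) = 2*(-2)*(-17) - 19*(222 - 146) = 68 - 19*76 = 68 - 1444 = -1376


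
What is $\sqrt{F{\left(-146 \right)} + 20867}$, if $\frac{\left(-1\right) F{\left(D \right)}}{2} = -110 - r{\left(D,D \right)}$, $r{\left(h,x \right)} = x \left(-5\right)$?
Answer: $\sqrt{22547} \approx 150.16$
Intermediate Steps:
$r{\left(h,x \right)} = - 5 x$
$F{\left(D \right)} = 220 - 10 D$ ($F{\left(D \right)} = - 2 \left(-110 - - 5 D\right) = - 2 \left(-110 + 5 D\right) = 220 - 10 D$)
$\sqrt{F{\left(-146 \right)} + 20867} = \sqrt{\left(220 - -1460\right) + 20867} = \sqrt{\left(220 + 1460\right) + 20867} = \sqrt{1680 + 20867} = \sqrt{22547}$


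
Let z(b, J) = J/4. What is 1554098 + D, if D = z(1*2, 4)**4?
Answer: 1554099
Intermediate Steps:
z(b, J) = J/4 (z(b, J) = J*(1/4) = J/4)
D = 1 (D = ((1/4)*4)**4 = 1**4 = 1)
1554098 + D = 1554098 + 1 = 1554099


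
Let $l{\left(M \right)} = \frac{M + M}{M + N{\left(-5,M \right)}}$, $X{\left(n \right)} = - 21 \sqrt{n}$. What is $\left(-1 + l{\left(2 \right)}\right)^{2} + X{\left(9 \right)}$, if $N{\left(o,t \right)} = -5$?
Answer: $- \frac{518}{9} \approx -57.556$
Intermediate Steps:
$l{\left(M \right)} = \frac{2 M}{-5 + M}$ ($l{\left(M \right)} = \frac{M + M}{M - 5} = \frac{2 M}{-5 + M}$)
$\left(-1 + l{\left(2 \right)}\right)^{2} + X{\left(9 \right)} = \left(-1 + 2 \cdot 2 \frac{1}{-5 + 2}\right)^{2} - 21 \sqrt{9} = \left(-1 + 2 \cdot 2 \frac{1}{-3}\right)^{2} - 63 = \left(-1 + 2 \cdot 2 \left(- \frac{1}{3}\right)\right)^{2} - 63 = \left(-1 - \frac{4}{3}\right)^{2} - 63 = \left(- \frac{7}{3}\right)^{2} - 63 = \frac{49}{9} - 63 = - \frac{518}{9}$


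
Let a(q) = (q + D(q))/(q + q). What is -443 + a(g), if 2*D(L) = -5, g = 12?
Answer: -21245/48 ≈ -442.60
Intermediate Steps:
D(L) = -5/2 (D(L) = (½)*(-5) = -5/2)
a(q) = (-5/2 + q)/(2*q) (a(q) = (q - 5/2)/(q + q) = (-5/2 + q)/((2*q)) = (-5/2 + q)*(1/(2*q)) = (-5/2 + q)/(2*q))
-443 + a(g) = -443 + (¼)*(-5 + 2*12)/12 = -443 + (¼)*(1/12)*(-5 + 24) = -443 + (¼)*(1/12)*19 = -443 + 19/48 = -21245/48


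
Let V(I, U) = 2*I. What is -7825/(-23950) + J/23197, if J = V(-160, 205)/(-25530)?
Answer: 18536498189/56734619478 ≈ 0.32672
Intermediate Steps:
J = 32/2553 (J = (2*(-160))/(-25530) = -320*(-1/25530) = 32/2553 ≈ 0.012534)
-7825/(-23950) + J/23197 = -7825/(-23950) + (32/2553)/23197 = -7825*(-1/23950) + (32/2553)*(1/23197) = 313/958 + 32/59221941 = 18536498189/56734619478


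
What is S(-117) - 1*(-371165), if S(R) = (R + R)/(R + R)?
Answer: 371166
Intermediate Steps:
S(R) = 1 (S(R) = (2*R)/((2*R)) = (2*R)*(1/(2*R)) = 1)
S(-117) - 1*(-371165) = 1 - 1*(-371165) = 1 + 371165 = 371166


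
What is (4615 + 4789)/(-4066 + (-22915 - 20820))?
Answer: -9404/47801 ≈ -0.19673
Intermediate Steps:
(4615 + 4789)/(-4066 + (-22915 - 20820)) = 9404/(-4066 - 43735) = 9404/(-47801) = 9404*(-1/47801) = -9404/47801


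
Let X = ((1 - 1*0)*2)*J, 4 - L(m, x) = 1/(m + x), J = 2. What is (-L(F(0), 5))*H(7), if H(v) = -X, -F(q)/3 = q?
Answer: 76/5 ≈ 15.200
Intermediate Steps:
F(q) = -3*q
L(m, x) = 4 - 1/(m + x)
X = 4 (X = ((1 - 1*0)*2)*2 = ((1 + 0)*2)*2 = (1*2)*2 = 2*2 = 4)
H(v) = -4 (H(v) = -1*4 = -4)
(-L(F(0), 5))*H(7) = -(-1 + 4*(-3*0) + 4*5)/(-3*0 + 5)*(-4) = -(-1 + 4*0 + 20)/(0 + 5)*(-4) = -(-1 + 0 + 20)/5*(-4) = -19/5*(-4) = 76/5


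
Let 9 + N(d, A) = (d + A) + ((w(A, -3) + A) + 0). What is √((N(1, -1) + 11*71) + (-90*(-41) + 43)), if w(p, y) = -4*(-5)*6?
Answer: 68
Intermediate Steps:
w(p, y) = 120 (w(p, y) = 20*6 = 120)
N(d, A) = 111 + d + 2*A (N(d, A) = -9 + ((d + A) + ((120 + A) + 0)) = -9 + ((A + d) + (120 + A)) = -9 + (120 + d + 2*A) = 111 + d + 2*A)
√((N(1, -1) + 11*71) + (-90*(-41) + 43)) = √(((111 + 1 + 2*(-1)) + 11*71) + (-90*(-41) + 43)) = √(((111 + 1 - 2) + 781) + (3690 + 43)) = √((110 + 781) + 3733) = √(891 + 3733) = √4624 = 68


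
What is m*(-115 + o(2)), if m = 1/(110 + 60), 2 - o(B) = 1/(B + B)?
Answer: -453/680 ≈ -0.66618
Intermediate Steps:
o(B) = 2 - 1/(2*B) (o(B) = 2 - 1/(B + B) = 2 - 1/(2*B))
m = 1/170 ≈ 0.0058824
m*(-115 + o(2)) = (-115 + (2 - 1/2/2))/170 = (-115 + (2 - 1/2*1/2))/170 = (-115 + (2 - 1/4))/170 = (-115 + 7/4)/170 = (1/170)*(-453/4) = -453/680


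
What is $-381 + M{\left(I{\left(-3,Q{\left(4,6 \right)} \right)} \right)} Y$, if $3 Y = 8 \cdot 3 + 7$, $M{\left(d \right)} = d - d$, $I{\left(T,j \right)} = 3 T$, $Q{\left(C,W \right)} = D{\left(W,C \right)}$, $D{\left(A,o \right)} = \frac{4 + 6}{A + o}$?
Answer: $-381$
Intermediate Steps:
$D{\left(A,o \right)} = \frac{10}{A + o}$
$Q{\left(C,W \right)} = \frac{10}{C + W}$ ($Q{\left(C,W \right)} = \frac{10}{W + C} = \frac{10}{C + W}$)
$M{\left(d \right)} = 0$
$Y = \frac{31}{3}$ ($Y = \frac{8 \cdot 3 + 7}{3} = \frac{24 + 7}{3} = \frac{1}{3} \cdot 31 = \frac{31}{3} \approx 10.333$)
$-381 + M{\left(I{\left(-3,Q{\left(4,6 \right)} \right)} \right)} Y = -381 + 0 \cdot \frac{31}{3} = -381 + 0 = -381$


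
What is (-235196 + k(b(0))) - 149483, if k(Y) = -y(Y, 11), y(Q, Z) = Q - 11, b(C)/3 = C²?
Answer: -384668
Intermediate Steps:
b(C) = 3*C²
y(Q, Z) = -11 + Q
k(Y) = 11 - Y (k(Y) = -(-11 + Y) = 11 - Y)
(-235196 + k(b(0))) - 149483 = (-235196 + (11 - 3*0²)) - 149483 = (-235196 + (11 - 3*0)) - 149483 = (-235196 + (11 - 1*0)) - 149483 = (-235196 + (11 + 0)) - 149483 = (-235196 + 11) - 149483 = -235185 - 149483 = -384668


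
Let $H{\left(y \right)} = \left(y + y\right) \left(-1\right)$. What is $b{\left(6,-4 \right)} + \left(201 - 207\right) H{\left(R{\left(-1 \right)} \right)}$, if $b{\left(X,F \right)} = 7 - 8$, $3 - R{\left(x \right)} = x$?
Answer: $47$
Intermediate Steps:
$R{\left(x \right)} = 3 - x$
$H{\left(y \right)} = - 2 y$ ($H{\left(y \right)} = 2 y \left(-1\right) = - 2 y$)
$b{\left(X,F \right)} = -1$
$b{\left(6,-4 \right)} + \left(201 - 207\right) H{\left(R{\left(-1 \right)} \right)} = -1 + \left(201 - 207\right) \left(- 2 \left(3 - -1\right)\right) = -1 + \left(201 - 207\right) \left(- 2 \left(3 + 1\right)\right) = -1 - 6 \left(\left(-2\right) 4\right) = -1 - -48 = -1 + 48 = 47$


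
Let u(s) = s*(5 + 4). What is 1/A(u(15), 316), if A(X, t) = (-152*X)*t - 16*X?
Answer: -1/6486480 ≈ -1.5417e-7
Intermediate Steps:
u(s) = 9*s (u(s) = s*9 = 9*s)
A(X, t) = -16*X - 152*X*t (A(X, t) = -152*X*t - 16*X = -16*X - 152*X*t)
1/A(u(15), 316) = 1/(-8*9*15*(2 + 19*316)) = 1/(-8*135*(2 + 6004)) = 1/(-8*135*6006) = 1/(-6486480) = -1/6486480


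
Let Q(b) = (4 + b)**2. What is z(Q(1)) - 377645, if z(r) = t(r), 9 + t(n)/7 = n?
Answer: -377533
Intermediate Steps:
t(n) = -63 + 7*n
z(r) = -63 + 7*r
z(Q(1)) - 377645 = (-63 + 7*(4 + 1)**2) - 377645 = (-63 + 7*5**2) - 377645 = (-63 + 7*25) - 377645 = (-63 + 175) - 377645 = 112 - 377645 = -377533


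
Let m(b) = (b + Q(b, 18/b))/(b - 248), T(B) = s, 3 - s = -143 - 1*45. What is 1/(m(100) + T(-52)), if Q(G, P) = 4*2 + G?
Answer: 37/7015 ≈ 0.0052744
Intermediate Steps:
s = 191 (s = 3 - (-143 - 1*45) = 3 - (-143 - 45) = 3 - 1*(-188) = 3 + 188 = 191)
T(B) = 191
Q(G, P) = 8 + G
m(b) = (8 + 2*b)/(-248 + b) (m(b) = (b + (8 + b))/(b - 248) = (8 + 2*b)/(-248 + b))
1/(m(100) + T(-52)) = 1/(2*(4 + 100)/(-248 + 100) + 191) = 1/(2*104/(-148) + 191) = 1/(2*(-1/148)*104 + 191) = 1/(-52/37 + 191) = 1/(7015/37) = 37/7015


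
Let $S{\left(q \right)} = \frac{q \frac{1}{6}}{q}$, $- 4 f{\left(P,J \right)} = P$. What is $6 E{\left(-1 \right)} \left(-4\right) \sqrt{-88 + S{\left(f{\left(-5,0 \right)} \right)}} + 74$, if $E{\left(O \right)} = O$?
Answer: $74 + 4 i \sqrt{3162} \approx 74.0 + 224.93 i$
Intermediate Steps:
$f{\left(P,J \right)} = - \frac{P}{4}$
$S{\left(q \right)} = \frac{1}{6}$ ($S{\left(q \right)} = \frac{q \frac{1}{6}}{q} = \frac{\frac{1}{6} q}{q} = \frac{1}{6}$)
$6 E{\left(-1 \right)} \left(-4\right) \sqrt{-88 + S{\left(f{\left(-5,0 \right)} \right)}} + 74 = 6 \left(-1\right) \left(-4\right) \sqrt{-88 + \frac{1}{6}} + 74 = \left(-6\right) \left(-4\right) \sqrt{- \frac{527}{6}} + 74 = 24 \frac{i \sqrt{3162}}{6} + 74 = 4 i \sqrt{3162} + 74 = 74 + 4 i \sqrt{3162}$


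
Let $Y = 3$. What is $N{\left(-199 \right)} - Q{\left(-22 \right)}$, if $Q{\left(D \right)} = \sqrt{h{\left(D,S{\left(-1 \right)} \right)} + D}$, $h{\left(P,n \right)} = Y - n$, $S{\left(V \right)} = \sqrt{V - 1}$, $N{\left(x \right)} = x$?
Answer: $-199 - \sqrt{-19 - i \sqrt{2}} \approx -199.16 + 4.3619 i$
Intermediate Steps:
$S{\left(V \right)} = \sqrt{-1 + V}$
$h{\left(P,n \right)} = 3 - n$
$Q{\left(D \right)} = \sqrt{3 + D - i \sqrt{2}}$ ($Q{\left(D \right)} = \sqrt{\left(3 - \sqrt{-1 - 1}\right) + D} = \sqrt{\left(3 - \sqrt{-2}\right) + D} = \sqrt{\left(3 - i \sqrt{2}\right) + D} = \sqrt{3 + D - i \sqrt{2}}$)
$N{\left(-199 \right)} - Q{\left(-22 \right)} = -199 - \sqrt{3 - 22 - i \sqrt{2}} = -199 - \sqrt{-19 - i \sqrt{2}}$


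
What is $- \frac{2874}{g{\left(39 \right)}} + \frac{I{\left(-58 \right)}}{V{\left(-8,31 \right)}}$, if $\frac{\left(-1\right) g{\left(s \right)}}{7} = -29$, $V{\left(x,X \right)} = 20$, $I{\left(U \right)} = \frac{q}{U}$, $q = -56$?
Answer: $- \frac{14321}{1015} \approx -14.109$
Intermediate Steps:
$I{\left(U \right)} = - \frac{56}{U}$
$g{\left(s \right)} = 203$ ($g{\left(s \right)} = \left(-7\right) \left(-29\right) = 203$)
$- \frac{2874}{g{\left(39 \right)}} + \frac{I{\left(-58 \right)}}{V{\left(-8,31 \right)}} = - \frac{2874}{203} + \frac{\left(-56\right) \frac{1}{-58}}{20} = \left(-2874\right) \frac{1}{203} + \left(-56\right) \left(- \frac{1}{58}\right) \frac{1}{20} = - \frac{2874}{203} + \frac{28}{29} \cdot \frac{1}{20} = - \frac{2874}{203} + \frac{7}{145} = - \frac{14321}{1015}$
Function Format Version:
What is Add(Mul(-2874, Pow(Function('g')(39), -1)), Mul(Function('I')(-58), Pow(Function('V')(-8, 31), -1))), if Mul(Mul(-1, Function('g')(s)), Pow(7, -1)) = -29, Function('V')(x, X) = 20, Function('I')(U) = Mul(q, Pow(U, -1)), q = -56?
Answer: Rational(-14321, 1015) ≈ -14.109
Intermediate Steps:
Function('I')(U) = Mul(-56, Pow(U, -1))
Function('g')(s) = 203 (Function('g')(s) = Mul(-7, -29) = 203)
Add(Mul(-2874, Pow(Function('g')(39), -1)), Mul(Function('I')(-58), Pow(Function('V')(-8, 31), -1))) = Add(Mul(-2874, Pow(203, -1)), Mul(Mul(-56, Pow(-58, -1)), Pow(20, -1))) = Add(Mul(-2874, Rational(1, 203)), Mul(Mul(-56, Rational(-1, 58)), Rational(1, 20))) = Add(Rational(-2874, 203), Mul(Rational(28, 29), Rational(1, 20))) = Add(Rational(-2874, 203), Rational(7, 145)) = Rational(-14321, 1015)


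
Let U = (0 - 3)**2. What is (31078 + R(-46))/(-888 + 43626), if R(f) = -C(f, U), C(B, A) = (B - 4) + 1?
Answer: 1831/2514 ≈ 0.72832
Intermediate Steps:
U = 9 (U = (-3)**2 = 9)
C(B, A) = -3 + B (C(B, A) = (-4 + B) + 1 = -3 + B)
R(f) = 3 - f (R(f) = -(-3 + f) = 3 - f)
(31078 + R(-46))/(-888 + 43626) = (31078 + (3 - 1*(-46)))/(-888 + 43626) = (31078 + (3 + 46))/42738 = (31078 + 49)*(1/42738) = 31127*(1/42738) = 1831/2514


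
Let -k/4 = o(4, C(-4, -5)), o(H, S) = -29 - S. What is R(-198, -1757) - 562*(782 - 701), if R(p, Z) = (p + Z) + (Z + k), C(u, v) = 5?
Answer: -49098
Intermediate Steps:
k = 136 (k = -4*(-29 - 1*5) = -4*(-29 - 5) = -4*(-34) = 136)
R(p, Z) = 136 + p + 2*Z (R(p, Z) = (p + Z) + (Z + 136) = (Z + p) + (136 + Z) = 136 + p + 2*Z)
R(-198, -1757) - 562*(782 - 701) = (136 - 198 + 2*(-1757)) - 562*(782 - 701) = (136 - 198 - 3514) - 562*81 = -3576 - 1*45522 = -3576 - 45522 = -49098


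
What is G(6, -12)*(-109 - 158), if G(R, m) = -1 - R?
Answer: 1869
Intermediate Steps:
G(6, -12)*(-109 - 158) = (-1 - 1*6)*(-109 - 158) = (-1 - 6)*(-267) = -7*(-267) = 1869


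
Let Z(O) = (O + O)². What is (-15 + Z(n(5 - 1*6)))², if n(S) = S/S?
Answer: 121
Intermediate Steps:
n(S) = 1
Z(O) = 4*O² (Z(O) = (2*O)² = 4*O²)
(-15 + Z(n(5 - 1*6)))² = (-15 + 4*1²)² = (-15 + 4*1)² = (-15 + 4)² = (-11)² = 121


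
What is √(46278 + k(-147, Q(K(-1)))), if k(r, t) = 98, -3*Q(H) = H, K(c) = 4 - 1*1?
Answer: 2*√11594 ≈ 215.35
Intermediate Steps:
K(c) = 3 (K(c) = 4 - 1 = 3)
Q(H) = -H/3
√(46278 + k(-147, Q(K(-1)))) = √(46278 + 98) = √46376 = 2*√11594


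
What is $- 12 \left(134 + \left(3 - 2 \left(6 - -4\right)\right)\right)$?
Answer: $-1404$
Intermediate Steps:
$- 12 \left(134 + \left(3 - 2 \left(6 - -4\right)\right)\right) = - 12 \left(134 + \left(3 - 2 \left(6 + 4\right)\right)\right) = - 12 \left(134 + \left(3 - 20\right)\right) = - 12 \left(134 - 17\right) = \left(-12\right) 117 = -1404$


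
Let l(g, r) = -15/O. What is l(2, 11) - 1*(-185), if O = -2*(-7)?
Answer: 2575/14 ≈ 183.93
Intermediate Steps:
O = 14
l(g, r) = -15/14
l(2, 11) - 1*(-185) = -15/14 - 1*(-185) = -15/14 + 185 = 2575/14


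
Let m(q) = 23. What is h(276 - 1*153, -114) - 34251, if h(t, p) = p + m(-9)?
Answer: -34342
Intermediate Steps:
h(t, p) = 23 + p (h(t, p) = p + 23 = 23 + p)
h(276 - 1*153, -114) - 34251 = (23 - 114) - 34251 = -91 - 34251 = -34342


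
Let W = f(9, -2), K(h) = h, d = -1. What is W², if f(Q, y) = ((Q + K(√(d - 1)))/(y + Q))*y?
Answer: 316/49 + 72*I*√2/49 ≈ 6.449 + 2.078*I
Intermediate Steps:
f(Q, y) = y*(Q + I*√2)/(Q + y) (f(Q, y) = ((Q + √(-1 - 1))/(y + Q))*y = ((Q + √(-2))/(Q + y))*y = ((Q + I*√2)/(Q + y))*y = y*(Q + I*√2)/(Q + y))
W = -18/7 - 2*I*√2/7 (W = -2*(9 + I*√2)/(9 - 2) = -2*(9 + I*√2)/7 = -2*⅐*(9 + I*√2) = -18/7 - 2*I*√2/7 ≈ -2.5714 - 0.40406*I)
W² = (-18/7 - 2*I*√2/7)²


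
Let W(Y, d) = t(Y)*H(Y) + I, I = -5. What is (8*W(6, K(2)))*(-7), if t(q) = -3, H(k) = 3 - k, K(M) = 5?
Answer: -224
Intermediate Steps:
W(Y, d) = -14 + 3*Y (W(Y, d) = -3*(3 - Y) - 5 = (-9 + 3*Y) - 5 = -14 + 3*Y)
(8*W(6, K(2)))*(-7) = (8*(-14 + 3*6))*(-7) = (8*(-14 + 18))*(-7) = (8*4)*(-7) = 32*(-7) = -224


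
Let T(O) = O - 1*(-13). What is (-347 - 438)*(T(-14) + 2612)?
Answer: -2049635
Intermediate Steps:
T(O) = 13 + O (T(O) = O + 13 = 13 + O)
(-347 - 438)*(T(-14) + 2612) = (-347 - 438)*((13 - 14) + 2612) = -785*(-1 + 2612) = -785*2611 = -2049635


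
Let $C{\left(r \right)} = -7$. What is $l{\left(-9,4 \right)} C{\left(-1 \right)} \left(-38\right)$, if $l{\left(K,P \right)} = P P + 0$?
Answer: $4256$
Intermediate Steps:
$l{\left(K,P \right)} = P^{2}$ ($l{\left(K,P \right)} = P^{2} + 0 = P^{2}$)
$l{\left(-9,4 \right)} C{\left(-1 \right)} \left(-38\right) = 4^{2} \left(-7\right) \left(-38\right) = 16 \left(-7\right) \left(-38\right) = \left(-112\right) \left(-38\right) = 4256$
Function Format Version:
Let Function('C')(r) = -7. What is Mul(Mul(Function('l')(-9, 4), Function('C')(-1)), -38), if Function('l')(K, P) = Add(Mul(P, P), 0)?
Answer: 4256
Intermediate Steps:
Function('l')(K, P) = Pow(P, 2) (Function('l')(K, P) = Add(Pow(P, 2), 0) = Pow(P, 2))
Mul(Mul(Function('l')(-9, 4), Function('C')(-1)), -38) = Mul(Mul(Pow(4, 2), -7), -38) = Mul(Mul(16, -7), -38) = Mul(-112, -38) = 4256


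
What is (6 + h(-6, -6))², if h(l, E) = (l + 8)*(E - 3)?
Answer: 144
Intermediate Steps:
h(l, E) = (-3 + E)*(8 + l) (h(l, E) = (8 + l)*(-3 + E) = (-3 + E)*(8 + l))
(6 + h(-6, -6))² = (6 + (-24 - 3*(-6) + 8*(-6) - 6*(-6)))² = (6 + (-24 + 18 - 48 + 36))² = (6 - 18)² = (-12)² = 144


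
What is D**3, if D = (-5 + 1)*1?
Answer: -64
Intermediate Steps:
D = -4 (D = -4*1 = -4)
D**3 = (-4)**3 = -64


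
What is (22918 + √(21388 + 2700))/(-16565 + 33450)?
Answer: 22918/16885 + 2*√6022/16885 ≈ 1.3665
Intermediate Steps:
(22918 + √(21388 + 2700))/(-16565 + 33450) = (22918 + √24088)/16885 = (22918 + 2*√6022)*(1/16885) = 22918/16885 + 2*√6022/16885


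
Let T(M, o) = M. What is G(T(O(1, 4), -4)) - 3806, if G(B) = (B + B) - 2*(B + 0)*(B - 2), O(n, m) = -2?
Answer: -3826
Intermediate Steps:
G(B) = 2*B - 2*B*(-2 + B)
G(T(O(1, 4), -4)) - 3806 = 2*(-2)*(3 - 1*(-2)) - 3806 = 2*(-2)*(3 + 2) - 3806 = 2*(-2)*5 - 3806 = -20 - 3806 = -3826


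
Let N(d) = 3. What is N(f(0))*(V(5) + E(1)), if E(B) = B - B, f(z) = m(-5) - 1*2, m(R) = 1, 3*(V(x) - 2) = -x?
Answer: 1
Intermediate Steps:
V(x) = 2 - x/3 (V(x) = 2 + (-x)/3 = 2 - x/3)
f(z) = -1 (f(z) = 1 - 1*2 = 1 - 2 = -1)
E(B) = 0
N(f(0))*(V(5) + E(1)) = 3*((2 - ⅓*5) + 0) = 3*((2 - 5/3) + 0) = 3*(⅓ + 0) = 3*(⅓) = 1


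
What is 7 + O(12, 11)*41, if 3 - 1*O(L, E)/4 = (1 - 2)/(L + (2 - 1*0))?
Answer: 3575/7 ≈ 510.71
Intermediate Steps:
O(L, E) = 12 + 4/(2 + L) (O(L, E) = 12 - 4*(1 - 2)/(L + (2 - 1*0)) = 12 - (-4)/(L + (2 + 0)) = 12 - (-4)/(L + 2) = 12 - (-4)/(2 + L) = 12 + 4/(2 + L))
7 + O(12, 11)*41 = 7 + (4*(7 + 3*12)/(2 + 12))*41 = 7 + (4*(7 + 36)/14)*41 = 7 + (4*(1/14)*43)*41 = 7 + (86/7)*41 = 7 + 3526/7 = 3575/7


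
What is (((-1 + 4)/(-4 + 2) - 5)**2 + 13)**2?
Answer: 48841/16 ≈ 3052.6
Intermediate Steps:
(((-1 + 4)/(-4 + 2) - 5)**2 + 13)**2 = ((3/(-2) - 5)**2 + 13)**2 = ((3*(-1/2) - 5)**2 + 13)**2 = ((-3/2 - 5)**2 + 13)**2 = ((-13/2)**2 + 13)**2 = (169/4 + 13)**2 = (221/4)**2 = 48841/16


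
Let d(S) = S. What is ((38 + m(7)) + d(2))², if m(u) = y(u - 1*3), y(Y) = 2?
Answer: 1764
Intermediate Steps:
m(u) = 2
((38 + m(7)) + d(2))² = ((38 + 2) + 2)² = (40 + 2)² = 42² = 1764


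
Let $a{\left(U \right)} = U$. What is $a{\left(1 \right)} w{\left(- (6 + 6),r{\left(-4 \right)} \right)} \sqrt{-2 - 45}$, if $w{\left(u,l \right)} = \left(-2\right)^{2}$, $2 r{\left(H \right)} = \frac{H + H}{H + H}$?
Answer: $4 i \sqrt{47} \approx 27.423 i$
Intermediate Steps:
$r{\left(H \right)} = \frac{1}{2}$ ($r{\left(H \right)} = \frac{\left(H + H\right) \frac{1}{H + H}}{2} = \frac{2 H \frac{1}{2 H}}{2} = \frac{1}{2} \cdot 1 = \frac{1}{2}$)
$w{\left(u,l \right)} = 4$
$a{\left(1 \right)} w{\left(- (6 + 6),r{\left(-4 \right)} \right)} \sqrt{-2 - 45} = 1 \cdot 4 \sqrt{-2 - 45} = 4 \sqrt{-2 - 45} = 4 \sqrt{-47} = 4 i \sqrt{47}$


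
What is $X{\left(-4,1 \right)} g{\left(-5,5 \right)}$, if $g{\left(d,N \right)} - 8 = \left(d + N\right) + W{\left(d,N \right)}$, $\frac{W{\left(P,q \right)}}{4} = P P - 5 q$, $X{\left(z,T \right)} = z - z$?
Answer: $0$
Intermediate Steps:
$X{\left(z,T \right)} = 0$
$W{\left(P,q \right)} = - 20 q + 4 P^{2}$ ($W{\left(P,q \right)} = 4 \left(P P - 5 q\right) = 4 \left(P^{2} - 5 q\right) = - 20 q + 4 P^{2}$)
$g{\left(d,N \right)} = 8 + d - 19 N + 4 d^{2}$ ($g{\left(d,N \right)} = 8 - \left(- d - 4 d^{2} + 19 N\right) = 8 + \left(d - 19 N + 4 d^{2}\right) = 8 + d - 19 N + 4 d^{2}$)
$X{\left(-4,1 \right)} g{\left(-5,5 \right)} = 0 \left(8 - 5 - 95 + 4 \left(-5\right)^{2}\right) = 0 \left(8 - 5 - 95 + 4 \cdot 25\right) = 0 \left(8 - 5 - 95 + 100\right) = 0 \cdot 8 = 0$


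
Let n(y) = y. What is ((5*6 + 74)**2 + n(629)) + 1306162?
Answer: 1317607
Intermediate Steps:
((5*6 + 74)**2 + n(629)) + 1306162 = ((5*6 + 74)**2 + 629) + 1306162 = ((30 + 74)**2 + 629) + 1306162 = (104**2 + 629) + 1306162 = (10816 + 629) + 1306162 = 11445 + 1306162 = 1317607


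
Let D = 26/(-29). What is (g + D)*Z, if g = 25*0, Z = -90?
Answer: 2340/29 ≈ 80.690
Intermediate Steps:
g = 0
D = -26/29 (D = 26*(-1/29) = -26/29 ≈ -0.89655)
(g + D)*Z = (0 - 26/29)*(-90) = -26/29*(-90) = 2340/29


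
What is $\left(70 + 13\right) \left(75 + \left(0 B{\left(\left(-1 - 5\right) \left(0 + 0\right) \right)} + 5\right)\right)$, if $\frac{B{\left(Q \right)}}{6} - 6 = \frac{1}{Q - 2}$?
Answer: $6640$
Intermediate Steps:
$B{\left(Q \right)} = 36 + \frac{6}{-2 + Q}$ ($B{\left(Q \right)} = 36 + \frac{6}{Q - 2} = 36 + \frac{6}{-2 + Q}$)
$\left(70 + 13\right) \left(75 + \left(0 B{\left(\left(-1 - 5\right) \left(0 + 0\right) \right)} + 5\right)\right) = \left(70 + 13\right) \left(75 + \left(0 \frac{6 \left(-11 + 6 \left(-1 - 5\right) \left(0 + 0\right)\right)}{-2 + \left(-1 - 5\right) \left(0 + 0\right)} + 5\right)\right) = 83 \left(75 + \left(0 \frac{6 \left(-11 + 6 \left(\left(-6\right) 0\right)\right)}{-2 - 0} + 5\right)\right) = 83 \left(75 + \left(0 \frac{6 \left(-11 + 6 \cdot 0\right)}{-2 + 0} + 5\right)\right) = 83 \left(75 + \left(0 \frac{6 \left(-11 + 0\right)}{-2} + 5\right)\right) = 83 \left(75 + \left(0 \cdot 6 \left(- \frac{1}{2}\right) \left(-11\right) + 5\right)\right) = 83 \left(75 + \left(0 \cdot 33 + 5\right)\right) = 83 \left(75 + \left(0 + 5\right)\right) = 83 \left(75 + 5\right) = 83 \cdot 80 = 6640$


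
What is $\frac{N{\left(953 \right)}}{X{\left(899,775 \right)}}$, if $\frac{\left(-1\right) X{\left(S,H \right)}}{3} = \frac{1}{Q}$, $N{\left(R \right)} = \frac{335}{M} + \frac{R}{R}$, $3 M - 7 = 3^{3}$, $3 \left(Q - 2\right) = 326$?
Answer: $- \frac{172474}{153} \approx -1127.3$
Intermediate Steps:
$Q = \frac{332}{3}$ ($Q = 2 + \frac{1}{3} \cdot 326 = 2 + \frac{326}{3} = \frac{332}{3} \approx 110.67$)
$M = \frac{34}{3}$ ($M = \frac{7}{3} + \frac{3^{3}}{3} = \frac{7}{3} + \frac{1}{3} \cdot 27 = \frac{7}{3} + 9 = \frac{34}{3} \approx 11.333$)
$N{\left(R \right)} = \frac{1039}{34}$ ($N{\left(R \right)} = \frac{335}{\frac{34}{3}} + \frac{R}{R} = 335 \cdot \frac{3}{34} + 1 = \frac{1005}{34} + 1 = \frac{1039}{34}$)
$X{\left(S,H \right)} = - \frac{9}{332}$ ($X{\left(S,H \right)} = - \frac{3}{\frac{332}{3}} = \left(-3\right) \frac{3}{332} = - \frac{9}{332}$)
$\frac{N{\left(953 \right)}}{X{\left(899,775 \right)}} = \frac{1039}{34 \left(- \frac{9}{332}\right)} = \frac{1039}{34} \left(- \frac{332}{9}\right) = - \frac{172474}{153}$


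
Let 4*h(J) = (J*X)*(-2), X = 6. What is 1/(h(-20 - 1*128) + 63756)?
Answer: 1/64200 ≈ 1.5576e-5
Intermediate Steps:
h(J) = -3*J (h(J) = ((J*6)*(-2))/4 = ((6*J)*(-2))/4 = (-12*J)/4 = -3*J)
1/(h(-20 - 1*128) + 63756) = 1/(-3*(-20 - 1*128) + 63756) = 1/(-3*(-20 - 128) + 63756) = 1/(-3*(-148) + 63756) = 1/(444 + 63756) = 1/64200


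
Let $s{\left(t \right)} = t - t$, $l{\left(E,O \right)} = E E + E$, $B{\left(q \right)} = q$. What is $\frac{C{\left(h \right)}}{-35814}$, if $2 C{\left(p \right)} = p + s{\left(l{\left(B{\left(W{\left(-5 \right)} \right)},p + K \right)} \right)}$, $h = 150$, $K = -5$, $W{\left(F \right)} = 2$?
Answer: $- \frac{25}{11938} \approx -0.0020942$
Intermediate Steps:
$l{\left(E,O \right)} = E + E^{2}$ ($l{\left(E,O \right)} = E^{2} + E = E + E^{2}$)
$s{\left(t \right)} = 0$
$C{\left(p \right)} = \frac{p}{2}$ ($C{\left(p \right)} = \frac{p + 0}{2} = \frac{p}{2}$)
$\frac{C{\left(h \right)}}{-35814} = \frac{\frac{1}{2} \cdot 150}{-35814} = 75 \left(- \frac{1}{35814}\right) = - \frac{25}{11938}$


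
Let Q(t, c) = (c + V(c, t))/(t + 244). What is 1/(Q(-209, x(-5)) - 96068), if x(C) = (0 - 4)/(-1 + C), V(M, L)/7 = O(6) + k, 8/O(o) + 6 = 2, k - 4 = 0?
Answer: -105/10087096 ≈ -1.0409e-5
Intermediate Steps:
k = 4 (k = 4 + 0 = 4)
O(o) = -2 (O(o) = 8/(-6 + 2) = 8/(-4) = 8*(-¼) = -2)
V(M, L) = 14 (V(M, L) = 7*(-2 + 4) = 7*2 = 14)
x(C) = -4/(-1 + C)
Q(t, c) = (14 + c)/(244 + t) (Q(t, c) = (c + 14)/(t + 244) = (14 + c)/(244 + t))
1/(Q(-209, x(-5)) - 96068) = 1/((14 - 4/(-1 - 5))/(244 - 209) - 96068) = 1/((14 - 4/(-6))/35 - 96068) = 1/((14 - 4*(-⅙))/35 - 96068) = 1/((14 + ⅔)/35 - 96068) = 1/((1/35)*(44/3) - 96068) = 1/(44/105 - 96068) = 1/(-10087096/105) = -105/10087096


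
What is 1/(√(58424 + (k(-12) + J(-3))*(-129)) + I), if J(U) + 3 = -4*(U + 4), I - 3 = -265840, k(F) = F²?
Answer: -265837/70669269818 - √40751/70669269818 ≈ -3.7646e-6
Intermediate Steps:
I = -265837 (I = 3 - 265840 = -265837)
J(U) = -19 - 4*U (J(U) = -3 - 4*(U + 4) = -3 - 4*(4 + U) = -3 + (-16 - 4*U) = -19 - 4*U)
1/(√(58424 + (k(-12) + J(-3))*(-129)) + I) = 1/(√(58424 + ((-12)² + (-19 - 4*(-3)))*(-129)) - 265837) = 1/(√(58424 + (144 + (-19 + 12))*(-129)) - 265837) = 1/(√(58424 + (144 - 7)*(-129)) - 265837) = 1/(√(58424 + 137*(-129)) - 265837) = 1/(√(58424 - 17673) - 265837) = 1/(√40751 - 265837) = 1/(-265837 + √40751)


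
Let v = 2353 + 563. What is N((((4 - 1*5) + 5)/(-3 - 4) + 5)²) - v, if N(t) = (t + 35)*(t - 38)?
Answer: -9412392/2401 ≈ -3920.2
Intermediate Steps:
v = 2916
N(t) = (-38 + t)*(35 + t) (N(t) = (35 + t)*(-38 + t) = (-38 + t)*(35 + t))
N((((4 - 1*5) + 5)/(-3 - 4) + 5)²) - v = (-1330 + ((((4 - 1*5) + 5)/(-3 - 4) + 5)²)² - 3*(((4 - 1*5) + 5)/(-3 - 4) + 5)²) - 1*2916 = (-1330 + ((((4 - 5) + 5)/(-7) + 5)²)² - 3*(((4 - 5) + 5)/(-7) + 5)²) - 2916 = (-1330 + (((-1 + 5)*(-⅐) + 5)²)² - 3*((-1 + 5)*(-⅐) + 5)²) - 2916 = (-1330 + ((4*(-⅐) + 5)²)² - 3*(4*(-⅐) + 5)²) - 2916 = (-1330 + ((-4/7 + 5)²)² - 3*(-4/7 + 5)²) - 2916 = (-1330 + ((31/7)²)² - 3*(31/7)²) - 2916 = (-1330 + (961/49)² - 3*961/49) - 2916 = (-1330 + 923521/2401 - 2883/49) - 2916 = -2411076/2401 - 2916 = -9412392/2401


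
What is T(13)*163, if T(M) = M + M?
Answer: 4238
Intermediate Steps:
T(M) = 2*M
T(13)*163 = (2*13)*163 = 26*163 = 4238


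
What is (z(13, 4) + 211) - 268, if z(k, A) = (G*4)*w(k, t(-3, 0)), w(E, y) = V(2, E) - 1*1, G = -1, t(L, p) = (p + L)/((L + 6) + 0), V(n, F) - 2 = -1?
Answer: -57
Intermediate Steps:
V(n, F) = 1 (V(n, F) = 2 - 1 = 1)
t(L, p) = (L + p)/(6 + L) (t(L, p) = (L + p)/((6 + L) + 0) = (L + p)/(6 + L))
w(E, y) = 0 (w(E, y) = 1 - 1*1 = 1 - 1 = 0)
z(k, A) = 0 (z(k, A) = -1*4*0 = -4*0 = 0)
(z(13, 4) + 211) - 268 = (0 + 211) - 268 = 211 - 268 = -57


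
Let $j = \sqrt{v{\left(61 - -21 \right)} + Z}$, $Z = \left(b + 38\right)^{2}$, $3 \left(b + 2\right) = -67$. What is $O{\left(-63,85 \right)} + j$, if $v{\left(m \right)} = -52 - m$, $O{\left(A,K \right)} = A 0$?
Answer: $\frac{5 \sqrt{19}}{3} \approx 7.2648$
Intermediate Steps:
$b = - \frac{73}{3}$ ($b = -2 + \frac{1}{3} \left(-67\right) = -2 - \frac{67}{3} = - \frac{73}{3} \approx -24.333$)
$O{\left(A,K \right)} = 0$
$Z = \frac{1681}{9}$ ($Z = \left(- \frac{73}{3} + 38\right)^{2} = \left(\frac{41}{3}\right)^{2} = \frac{1681}{9} \approx 186.78$)
$j = \frac{5 \sqrt{19}}{3}$ ($j = \sqrt{\left(-52 - \left(61 - -21\right)\right) + \frac{1681}{9}} = \sqrt{\left(-52 - \left(61 + 21\right)\right) + \frac{1681}{9}} = \sqrt{\left(-52 - 82\right) + \frac{1681}{9}} = \sqrt{-134 + \frac{1681}{9}} = \sqrt{\frac{475}{9}} = \frac{5 \sqrt{19}}{3} \approx 7.2648$)
$O{\left(-63,85 \right)} + j = 0 + \frac{5 \sqrt{19}}{3} = \frac{5 \sqrt{19}}{3}$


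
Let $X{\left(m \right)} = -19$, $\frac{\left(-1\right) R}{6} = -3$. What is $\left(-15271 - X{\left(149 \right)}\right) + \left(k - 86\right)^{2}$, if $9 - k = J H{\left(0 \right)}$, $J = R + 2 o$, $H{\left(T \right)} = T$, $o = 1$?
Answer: $-9323$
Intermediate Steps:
$R = 18$ ($R = \left(-6\right) \left(-3\right) = 18$)
$J = 20$ ($J = 18 + 2 \cdot 1 = 18 + 2 = 20$)
$k = 9$ ($k = 9 - 20 \cdot 0 = 9 - 0 = 9 + 0 = 9$)
$\left(-15271 - X{\left(149 \right)}\right) + \left(k - 86\right)^{2} = \left(-15271 - -19\right) + \left(9 - 86\right)^{2} = \left(-15271 + 19\right) + \left(-77\right)^{2} = -15252 + 5929 = -9323$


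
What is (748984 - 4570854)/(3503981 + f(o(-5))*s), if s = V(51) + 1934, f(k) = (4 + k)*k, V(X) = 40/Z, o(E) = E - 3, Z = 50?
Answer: -19109350/17829473 ≈ -1.0718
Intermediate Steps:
o(E) = -3 + E
V(X) = ⅘ (V(X) = 40/50 = 40*(1/50) = ⅘)
f(k) = k*(4 + k)
s = 9674/5 (s = ⅘ + 1934 = 9674/5 ≈ 1934.8)
(748984 - 4570854)/(3503981 + f(o(-5))*s) = (748984 - 4570854)/(3503981 + ((-3 - 5)*(4 + (-3 - 5)))*(9674/5)) = -3821870/(3503981 - 8*(4 - 8)*(9674/5)) = -3821870/(3503981 - 8*(-4)*(9674/5)) = -3821870/(3503981 + 32*(9674/5)) = -3821870/(3503981 + 309568/5) = -3821870/17829473/5 = -3821870*5/17829473 = -19109350/17829473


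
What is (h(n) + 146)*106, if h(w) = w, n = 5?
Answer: 16006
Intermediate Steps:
(h(n) + 146)*106 = (5 + 146)*106 = 151*106 = 16006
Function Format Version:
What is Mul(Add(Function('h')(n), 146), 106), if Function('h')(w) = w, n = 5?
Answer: 16006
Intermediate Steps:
Mul(Add(Function('h')(n), 146), 106) = Mul(Add(5, 146), 106) = Mul(151, 106) = 16006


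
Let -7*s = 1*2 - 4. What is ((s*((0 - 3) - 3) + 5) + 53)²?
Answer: 155236/49 ≈ 3168.1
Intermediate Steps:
s = 2/7 (s = -(1*2 - 4)/7 = -(2 - 4)/7 = -⅐*(-2) = 2/7 ≈ 0.28571)
((s*((0 - 3) - 3) + 5) + 53)² = ((2*((0 - 3) - 3)/7 + 5) + 53)² = ((2*(-3 - 3)/7 + 5) + 53)² = (((2/7)*(-6) + 5) + 53)² = ((-12/7 + 5) + 53)² = (23/7 + 53)² = (394/7)² = 155236/49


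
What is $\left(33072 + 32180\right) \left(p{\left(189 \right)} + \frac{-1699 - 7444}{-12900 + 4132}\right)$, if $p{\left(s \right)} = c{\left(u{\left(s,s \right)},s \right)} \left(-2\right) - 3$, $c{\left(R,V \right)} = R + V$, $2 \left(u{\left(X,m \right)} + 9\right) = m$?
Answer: $- \frac{78804726209}{2192} \approx -3.5951 \cdot 10^{7}$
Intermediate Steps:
$u{\left(X,m \right)} = -9 + \frac{m}{2}$
$p{\left(s \right)} = 15 - 3 s$ ($p{\left(s \right)} = \left(\left(-9 + \frac{s}{2}\right) + s\right) \left(-2\right) - 3 = \left(-9 + \frac{3 s}{2}\right) \left(-2\right) - 3 = \left(18 - 3 s\right) - 3 = 15 - 3 s$)
$\left(33072 + 32180\right) \left(p{\left(189 \right)} + \frac{-1699 - 7444}{-12900 + 4132}\right) = \left(33072 + 32180\right) \left(\left(15 - 567\right) + \frac{-1699 - 7444}{-12900 + 4132}\right) = 65252 \left(\left(15 - 567\right) - \frac{9143}{-8768}\right) = 65252 \left(-552 - - \frac{9143}{8768}\right) = 65252 \left(-552 + \frac{9143}{8768}\right) = 65252 \left(- \frac{4830793}{8768}\right) = - \frac{78804726209}{2192}$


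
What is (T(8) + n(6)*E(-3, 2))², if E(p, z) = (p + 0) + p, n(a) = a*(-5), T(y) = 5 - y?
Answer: 31329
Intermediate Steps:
n(a) = -5*a
E(p, z) = 2*p (E(p, z) = p + p = 2*p)
(T(8) + n(6)*E(-3, 2))² = ((5 - 1*8) + (-5*6)*(2*(-3)))² = ((5 - 8) - 30*(-6))² = (-3 + 180)² = 177² = 31329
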